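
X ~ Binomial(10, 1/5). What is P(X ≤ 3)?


P(X ≤ 3) = Σ P(X=i) for i=0..3
P(X=0) = 1048576/9765625
P(X=1) = 524288/1953125
P(X=2) = 589824/1953125
P(X=3) = 393216/1953125
Sum = 8585216/9765625

P(X ≤ 3) = 8585216/9765625 ≈ 87.91%


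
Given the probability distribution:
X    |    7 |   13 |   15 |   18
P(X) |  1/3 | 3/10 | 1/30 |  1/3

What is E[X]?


E[X] = Σ x·P(X=x)
= (7)×(1/3) + (13)×(3/10) + (15)×(1/30) + (18)×(1/3)
= 191/15

E[X] = 191/15


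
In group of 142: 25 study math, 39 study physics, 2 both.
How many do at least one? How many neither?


|A∪B| = 25+39-2 = 62
Neither = 142-62 = 80

At least one: 62; Neither: 80


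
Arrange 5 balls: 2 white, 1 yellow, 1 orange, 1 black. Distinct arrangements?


5!/(2!×1!×1!×1!) = 60

60


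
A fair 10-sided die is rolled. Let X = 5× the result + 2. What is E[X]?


E[die] = (1+10)/2 = 11/2
E[X] = 5×11/2 + 2 = 59/2

E[X] = 59/2


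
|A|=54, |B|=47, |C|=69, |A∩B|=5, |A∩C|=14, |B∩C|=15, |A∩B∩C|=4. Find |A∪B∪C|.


|A∪B∪C| = 54+47+69-5-14-15+4 = 140

|A∪B∪C| = 140


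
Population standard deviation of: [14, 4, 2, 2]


Mean = 22/4 = 11/2
  (14-11/2)²=289/4
  (4-11/2)²=9/4
  (2-11/2)²=49/4
  (2-11/2)²=49/4
Σ(x-μ)² = 99
σ² = 99/4

σ = √(99/4) ≈ 4.9749


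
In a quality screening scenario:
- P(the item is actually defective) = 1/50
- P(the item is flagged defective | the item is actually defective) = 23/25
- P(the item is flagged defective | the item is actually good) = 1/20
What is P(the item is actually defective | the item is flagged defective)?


Using Bayes' theorem:
P(A|B) = P(B|A)·P(A) / P(B)

P(the item is flagged defective) = 23/25 × 1/50 + 1/20 × 49/50
= 23/1250 + 49/1000 = 337/5000

P(the item is actually defective|the item is flagged defective) = (23/1250) / (337/5000) = 92/337

P(the item is actually defective|the item is flagged defective) = 92/337 ≈ 27.30%


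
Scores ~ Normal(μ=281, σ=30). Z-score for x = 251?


z = (x - μ)/σ = (251 - 281)/30 = -1.0

z = -1.0


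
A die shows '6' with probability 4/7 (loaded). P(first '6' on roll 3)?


Geometric: P(X=3) = (1-p)^(k-1)×p = (3/7)^2×4/7 = 36/343

P(X=3) = 36/343 ≈ 10.50%


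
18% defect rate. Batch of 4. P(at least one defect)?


P(all good) = (41/50)^4 = 2825761/6250000
P(≥1 defect) = 3424239/6250000

P = 3424239/6250000 ≈ 54.79%


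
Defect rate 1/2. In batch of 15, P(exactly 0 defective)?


Binomial: P(X=0) = C(15,0)×p^0×(1-p)^15
= 1 × 1 × 1/32768 = 1/32768

P(X=0) = 1/32768 ≈ 0.00%


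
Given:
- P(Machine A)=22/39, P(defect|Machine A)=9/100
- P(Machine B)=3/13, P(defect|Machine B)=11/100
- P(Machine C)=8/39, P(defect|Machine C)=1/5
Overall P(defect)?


P(B) = Σ P(B|Aᵢ)×P(Aᵢ)
  9/100×22/39 = 33/650
  11/100×3/13 = 33/1300
  1/5×8/39 = 8/195
Sum = 457/3900

P(defect) = 457/3900 ≈ 11.72%


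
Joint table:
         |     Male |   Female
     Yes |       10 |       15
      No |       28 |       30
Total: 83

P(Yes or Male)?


P(Yes∨Male) = P(Yes) + P(Male) - P(Yes∧Male)
= (25 + 38 - 10)/83 = 53/83

P = 53/83 ≈ 63.86%


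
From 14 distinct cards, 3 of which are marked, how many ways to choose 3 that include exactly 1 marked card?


Choose 1 of the 3 marked cards and 2 of the other 11 cards:
C(3,1)×C(11,2) = 3×55 = 165

165


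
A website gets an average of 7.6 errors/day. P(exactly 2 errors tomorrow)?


Poisson(λ=7.6): P(X=2) = e^(-λ)×λ^k/k!
= e^(-7.6) × 7.6^2 / 2!
≈ 0.0005004514334 × 57.76 / 2 ≈ 0.014453

P(X=2) ≈ 0.014453 ≈ 1.45%


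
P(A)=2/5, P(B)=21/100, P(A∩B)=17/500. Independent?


P(A)×P(B) = 21/250
P(A∩B) = 17/500
Not equal → NOT independent

No, not independent


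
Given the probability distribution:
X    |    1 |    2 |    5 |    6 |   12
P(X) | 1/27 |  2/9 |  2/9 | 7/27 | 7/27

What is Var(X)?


E[X] = 169/27
E[X²] = 1435/27
Var(X) = E[X²] - (E[X])² = 1435/27 - 28561/729 = 10184/729

Var(X) = 10184/729 ≈ 13.9698


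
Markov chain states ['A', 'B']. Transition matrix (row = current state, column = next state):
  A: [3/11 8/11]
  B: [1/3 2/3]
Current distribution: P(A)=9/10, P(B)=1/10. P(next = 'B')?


P(next=B) = Σᵢ P(now=i)×P(i→B)
= 9/10×8/11 + 1/10×2/3
= 36/55 + 1/15 = 119/165

P = 119/165 ≈ 0.7212


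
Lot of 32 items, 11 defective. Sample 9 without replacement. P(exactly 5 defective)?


Hypergeometric: C(11,5)×C(21,4)/C(32,9)
= 462×5985/28048800 = 92169/934960

P(X=5) = 92169/934960 ≈ 9.86%


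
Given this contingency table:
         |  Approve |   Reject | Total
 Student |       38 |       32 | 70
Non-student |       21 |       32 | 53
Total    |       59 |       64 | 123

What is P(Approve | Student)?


P(Approve | Student) = 38/(38+32) = 38/70 = 19/35

P(Approve|Student) = 19/35 ≈ 54.29%


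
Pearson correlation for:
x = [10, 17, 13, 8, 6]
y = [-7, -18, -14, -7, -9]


n=5, Σx=54, Σy=-55, Σxy=-668, Σx²=658, Σy²=699
r = (5×(-668) - 54×(-55))/√((5×658 - 54²)(5×699 - (-55)²))
= -370/√(374×470) = -370/√175780 ≈ -370/419.2613 ≈ -0.8825

r ≈ -0.8825


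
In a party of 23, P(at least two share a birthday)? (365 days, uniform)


P(all different) = Π(365-i)/365 for i=0..22
= 0.492703
P(match) = 1 - 0.492703 = 0.507297

P ≈ 0.5073 ≈ 50.73%


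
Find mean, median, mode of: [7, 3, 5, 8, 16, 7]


Sorted: [3, 5, 7, 7, 8, 16]
Mean = 46/6 = 23/3
Median = 7
Freq: {7: 2, 3: 1, 5: 1, 8: 1, 16: 1}
Mode: [7]

Mean=23/3, Median=7, Mode=7


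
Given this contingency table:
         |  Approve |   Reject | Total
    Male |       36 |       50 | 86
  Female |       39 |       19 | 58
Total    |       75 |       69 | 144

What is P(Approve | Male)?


P(Approve | Male) = 36/(36+50) = 36/86 = 18/43

P(Approve|Male) = 18/43 ≈ 41.86%


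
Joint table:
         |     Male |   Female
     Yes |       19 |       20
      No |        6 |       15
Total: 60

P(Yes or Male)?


P(Yes∨Male) = P(Yes) + P(Male) - P(Yes∧Male)
= (39 + 25 - 19)/60 = 45/60 = 3/4

P = 3/4 ≈ 75.00%


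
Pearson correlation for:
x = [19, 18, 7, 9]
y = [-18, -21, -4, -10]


n=4, Σx=53, Σy=-53, Σxy=-838, Σx²=815, Σy²=881
r = (4×(-838) - 53×(-53))/√((4×815 - 53²)(4×881 - (-53)²))
= -543/√(451×715) = -543/√322465 ≈ -543/567.8600 ≈ -0.9562

r ≈ -0.9562


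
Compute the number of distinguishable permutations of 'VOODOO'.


Letters: 6, freq: {'V': 1, 'O': 4, 'D': 1}
6!/(1!×4!×1!) = 720/24 = 30

30


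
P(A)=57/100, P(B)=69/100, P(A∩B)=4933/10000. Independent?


P(A)×P(B) = 3933/10000
P(A∩B) = 4933/10000
Not equal → NOT independent

No, not independent


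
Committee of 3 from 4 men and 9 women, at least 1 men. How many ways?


Count by #men:
  1M,2W: C(4,1)×C(9,2)=144
  2M,1W: C(4,2)×C(9,1)=54
  3M,0W: C(4,3)×C(9,0)=4
Total = 202

202


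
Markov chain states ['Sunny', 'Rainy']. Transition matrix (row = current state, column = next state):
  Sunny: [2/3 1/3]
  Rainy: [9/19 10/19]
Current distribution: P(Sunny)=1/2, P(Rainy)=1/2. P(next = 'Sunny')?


P(next=Sunny) = Σᵢ P(now=i)×P(i→Sunny)
= 1/2×2/3 + 1/2×9/19
= 1/3 + 9/38 = 65/114

P = 65/114 ≈ 0.5702


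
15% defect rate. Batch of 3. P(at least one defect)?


P(all good) = (17/20)^3 = 4913/8000
P(≥1 defect) = 3087/8000

P = 3087/8000 ≈ 38.59%


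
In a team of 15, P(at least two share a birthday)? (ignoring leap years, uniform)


P(all different) = Π(365-i)/365 for i=0..14
= 0.747099
P(match) = 1 - 0.747099 = 0.252901

P ≈ 0.2529 ≈ 25.29%


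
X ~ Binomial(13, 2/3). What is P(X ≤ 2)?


P(X ≤ 2) = Σ P(X=i) for i=0..2
P(X=0) = 1/1594323
P(X=1) = 26/1594323
P(X=2) = 104/531441
Sum = 113/531441

P(X ≤ 2) = 113/531441 ≈ 0.02%


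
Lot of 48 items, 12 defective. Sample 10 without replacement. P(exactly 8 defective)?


Hypergeometric: C(12,8)×C(36,2)/C(48,10)
= 495×630/6540715896 = 4725/99101756

P(X=8) = 4725/99101756 ≈ 0.00%


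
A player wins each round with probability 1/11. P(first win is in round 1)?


Geometric: P(X=1) = (1-p)^(k-1)×p = (10/11)^0×1/11 = 1/11

P(X=1) = 1/11 ≈ 9.09%


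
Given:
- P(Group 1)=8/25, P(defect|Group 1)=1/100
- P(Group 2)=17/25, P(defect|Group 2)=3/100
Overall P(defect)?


P(B) = Σ P(B|Aᵢ)×P(Aᵢ)
  1/100×8/25 = 2/625
  3/100×17/25 = 51/2500
Sum = 59/2500

P(defect) = 59/2500 ≈ 2.36%


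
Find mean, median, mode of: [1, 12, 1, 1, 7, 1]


Sorted: [1, 1, 1, 1, 7, 12]
Mean = 23/6
Median = 1
Freq: {1: 4, 12: 1, 7: 1}
Mode: [1]

Mean=23/6, Median=1, Mode=1


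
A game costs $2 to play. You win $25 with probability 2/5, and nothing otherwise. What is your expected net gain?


E[gain] = (25-2)×2/5 + (-2)×3/5
= 46/5 - 6/5 = 8

Expected net gain = $8 ≈ $8.00


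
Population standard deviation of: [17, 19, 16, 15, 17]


Mean = 84/5
  (17-84/5)²=1/25
  (19-84/5)²=121/25
  (16-84/5)²=16/25
  (15-84/5)²=81/25
  (17-84/5)²=1/25
Σ(x-μ)² = 44/5
σ² = (44/5)/5 = 44/25

σ = √(44/25) ≈ 1.3266


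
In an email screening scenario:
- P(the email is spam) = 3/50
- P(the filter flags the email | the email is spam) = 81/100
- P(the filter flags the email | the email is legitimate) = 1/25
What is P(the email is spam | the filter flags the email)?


Using Bayes' theorem:
P(A|B) = P(B|A)·P(A) / P(B)

P(the filter flags the email) = 81/100 × 3/50 + 1/25 × 47/50
= 243/5000 + 47/1250 = 431/5000

P(the email is spam|the filter flags the email) = (243/5000) / (431/5000) = 243/431

P(the email is spam|the filter flags the email) = 243/431 ≈ 56.38%


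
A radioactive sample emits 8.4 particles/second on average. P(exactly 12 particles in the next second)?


Poisson(λ=8.4): P(X=12) = e^(-λ)×λ^k/k!
= e^(-8.4) × 8.4^12 / 12!
≈ 0.0002248673242 × 123410307017 / 479001600 ≈ 0.057935

P(X=12) ≈ 0.057935 ≈ 5.79%


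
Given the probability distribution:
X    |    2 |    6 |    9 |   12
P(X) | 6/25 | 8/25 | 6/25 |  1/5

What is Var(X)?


E[X] = 174/25
E[X²] = 1518/25
Var(X) = E[X²] - (E[X])² = 1518/25 - 30276/625 = 7674/625

Var(X) = 7674/625 ≈ 12.2784


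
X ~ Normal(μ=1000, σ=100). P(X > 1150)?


z = (1150-1000)/100 = 1.5
P(X > 1150) = 1 - P(Z ≤ 1.5) = 1 - 0.9332 = 0.0668

P(X > 1150) ≈ 0.0668


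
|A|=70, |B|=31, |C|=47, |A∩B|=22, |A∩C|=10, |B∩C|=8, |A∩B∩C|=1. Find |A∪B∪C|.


|A∪B∪C| = 70+31+47-22-10-8+1 = 109

|A∪B∪C| = 109


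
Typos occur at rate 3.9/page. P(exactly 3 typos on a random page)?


Poisson(λ=3.9): P(X=3) = e^(-λ)×λ^k/k!
= e^(-3.9) × 3.9^3 / 3!
≈ 0.02024191145 × 59.319 / 6 ≈ 0.200122

P(X=3) ≈ 0.200122 ≈ 20.01%


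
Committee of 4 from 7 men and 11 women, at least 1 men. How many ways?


Count by #men:
  1M,3W: C(7,1)×C(11,3)=1155
  2M,2W: C(7,2)×C(11,2)=1155
  3M,1W: C(7,3)×C(11,1)=385
  4M,0W: C(7,4)×C(11,0)=35
Total = 2730

2730


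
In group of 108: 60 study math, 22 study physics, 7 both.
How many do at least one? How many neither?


|A∪B| = 60+22-7 = 75
Neither = 108-75 = 33

At least one: 75; Neither: 33


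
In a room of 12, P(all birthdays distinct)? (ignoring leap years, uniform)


P(all different) = Π(365-i)/365 for i=0..11
= (365/365)×(364/365)×...×(354/365)
= 0.832975

P ≈ 0.8330 ≈ 83.30%


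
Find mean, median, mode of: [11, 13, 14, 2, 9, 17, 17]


Sorted: [2, 9, 11, 13, 14, 17, 17]
Mean = 83/7
Median = 13
Freq: {11: 1, 13: 1, 14: 1, 2: 1, 9: 1, 17: 2}
Mode: [17]

Mean=83/7, Median=13, Mode=17


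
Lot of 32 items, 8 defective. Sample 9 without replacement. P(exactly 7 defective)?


Hypergeometric: C(8,7)×C(24,2)/C(32,9)
= 8×276/28048800 = 23/292175

P(X=7) = 23/292175 ≈ 0.01%


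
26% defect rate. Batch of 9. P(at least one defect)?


P(all good) = (37/50)^9 = 129961739795077/1953125000000000
P(≥1 defect) = 1823163260204923/1953125000000000

P = 1823163260204923/1953125000000000 ≈ 93.35%


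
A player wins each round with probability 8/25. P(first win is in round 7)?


Geometric: P(X=7) = (1-p)^(k-1)×p = (17/25)^6×8/25 = 193100552/6103515625

P(X=7) = 193100552/6103515625 ≈ 3.16%


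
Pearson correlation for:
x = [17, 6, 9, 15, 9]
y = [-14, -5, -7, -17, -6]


n=5, Σx=56, Σy=-49, Σxy=-640, Σx²=712, Σy²=595
r = (5×(-640) - 56×(-49))/√((5×712 - 56²)(5×595 - (-49)²))
= -456/√(424×574) = -456/√243376 ≈ -456/493.3315 ≈ -0.9243

r ≈ -0.9243


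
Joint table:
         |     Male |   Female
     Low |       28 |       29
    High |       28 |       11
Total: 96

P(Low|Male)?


P(Low|Male) = 28/(28+28) = 28/56 = 1/2

P = 1/2 ≈ 50.00%


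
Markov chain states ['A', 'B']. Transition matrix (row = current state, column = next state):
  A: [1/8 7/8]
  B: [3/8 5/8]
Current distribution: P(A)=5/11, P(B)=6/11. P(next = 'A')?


P(next=A) = Σᵢ P(now=i)×P(i→A)
= 5/11×1/8 + 6/11×3/8
= 5/88 + 9/44 = 23/88

P = 23/88 ≈ 0.2614


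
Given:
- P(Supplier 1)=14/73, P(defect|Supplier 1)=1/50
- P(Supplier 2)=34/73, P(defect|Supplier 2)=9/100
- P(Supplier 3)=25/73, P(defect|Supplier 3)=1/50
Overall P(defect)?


P(B) = Σ P(B|Aᵢ)×P(Aᵢ)
  1/50×14/73 = 7/1825
  9/100×34/73 = 153/3650
  1/50×25/73 = 1/146
Sum = 96/1825

P(defect) = 96/1825 ≈ 5.26%


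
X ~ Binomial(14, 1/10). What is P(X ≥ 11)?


P(X ≥ 11) = Σ P(X=i) for i=11..14
P(X=11) = 66339/25000000000000
P(X=12) = 7371/100000000000000
P(X=13) = 63/50000000000000
P(X=14) = 1/100000000000000
Sum = 136427/50000000000000

P(X ≥ 11) = 136427/50000000000000 ≈ 0.00%


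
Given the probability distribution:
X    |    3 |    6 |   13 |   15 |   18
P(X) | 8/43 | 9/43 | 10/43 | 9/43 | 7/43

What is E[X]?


E[X] = Σ x·P(X=x)
= (3)×(8/43) + (6)×(9/43) + (13)×(10/43) + (15)×(9/43) + (18)×(7/43)
= 469/43

E[X] = 469/43


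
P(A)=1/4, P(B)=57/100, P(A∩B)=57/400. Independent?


P(A)×P(B) = 57/400
P(A∩B) = 57/400
Equal ✓ → Independent

Yes, independent


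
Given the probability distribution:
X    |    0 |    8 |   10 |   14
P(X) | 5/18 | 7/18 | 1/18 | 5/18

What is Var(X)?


E[X] = 68/9
E[X²] = 764/9
Var(X) = E[X²] - (E[X])² = 764/9 - 4624/81 = 2252/81

Var(X) = 2252/81 ≈ 27.8025


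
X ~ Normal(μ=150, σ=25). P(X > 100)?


z = (100-150)/25 = -2.0
P(X > 100) = 1 - P(Z ≤ -2.0) = 1 - 0.0228 = 0.9772

P(X > 100) ≈ 0.9772


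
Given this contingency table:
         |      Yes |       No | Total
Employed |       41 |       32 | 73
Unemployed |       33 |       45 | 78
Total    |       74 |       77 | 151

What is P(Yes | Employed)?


P(Yes | Employed) = 41/(41+32) = 41/73

P(Yes|Employed) = 41/73 ≈ 56.16%


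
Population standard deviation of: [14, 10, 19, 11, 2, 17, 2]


Mean = 75/7
  (14-75/7)²=529/49
  (10-75/7)²=25/49
  (19-75/7)²=3364/49
  (11-75/7)²=4/49
  (2-75/7)²=3721/49
  (17-75/7)²=1936/49
  (2-75/7)²=3721/49
Σ(x-μ)² = 1900/7
σ² = (1900/7)/7 = 1900/49

σ = √(1900/49) ≈ 6.2270


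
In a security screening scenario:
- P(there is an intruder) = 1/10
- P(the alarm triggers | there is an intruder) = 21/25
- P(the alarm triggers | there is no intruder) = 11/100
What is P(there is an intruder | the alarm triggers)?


Using Bayes' theorem:
P(A|B) = P(B|A)·P(A) / P(B)

P(the alarm triggers) = 21/25 × 1/10 + 11/100 × 9/10
= 21/250 + 99/1000 = 183/1000

P(there is an intruder|the alarm triggers) = (21/250) / (183/1000) = 28/61

P(there is an intruder|the alarm triggers) = 28/61 ≈ 45.90%


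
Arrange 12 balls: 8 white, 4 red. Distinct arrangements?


12!/(8!×4!) = 495

495


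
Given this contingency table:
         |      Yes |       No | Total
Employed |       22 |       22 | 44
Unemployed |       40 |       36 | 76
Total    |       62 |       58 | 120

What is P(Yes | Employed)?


P(Yes | Employed) = 22/(22+22) = 22/44 = 1/2

P(Yes|Employed) = 1/2 ≈ 50.00%


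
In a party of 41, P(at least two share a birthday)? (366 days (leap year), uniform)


P(all different) = Π(366-i)/366 for i=0..40
= 0.097493
P(match) = 1 - 0.097493 = 0.902507

P ≈ 0.9025 ≈ 90.25%


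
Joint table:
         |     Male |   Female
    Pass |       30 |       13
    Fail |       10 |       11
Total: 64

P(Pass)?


P(Pass) = (30+13)/64 = 43/64

P(Pass) = 43/64 ≈ 67.19%


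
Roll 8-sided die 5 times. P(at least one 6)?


P(no 6)^5 = (7/8)^5 = 16807/32768
P(≥1) = 1 - 16807/32768 = 15961/32768

P = 15961/32768 ≈ 48.71%


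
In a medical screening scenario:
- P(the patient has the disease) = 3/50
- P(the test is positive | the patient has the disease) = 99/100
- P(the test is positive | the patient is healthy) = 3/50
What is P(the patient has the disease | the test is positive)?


Using Bayes' theorem:
P(A|B) = P(B|A)·P(A) / P(B)

P(the test is positive) = 99/100 × 3/50 + 3/50 × 47/50
= 297/5000 + 141/2500 = 579/5000

P(the patient has the disease|the test is positive) = (297/5000) / (579/5000) = 99/193

P(the patient has the disease|the test is positive) = 99/193 ≈ 51.30%


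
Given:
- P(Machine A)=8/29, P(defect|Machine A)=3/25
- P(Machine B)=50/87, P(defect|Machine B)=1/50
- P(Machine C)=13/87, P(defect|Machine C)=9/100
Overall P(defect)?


P(B) = Σ P(B|Aᵢ)×P(Aᵢ)
  3/25×8/29 = 24/725
  1/50×50/87 = 1/87
  9/100×13/87 = 39/2900
Sum = 101/1740

P(defect) = 101/1740 ≈ 5.80%


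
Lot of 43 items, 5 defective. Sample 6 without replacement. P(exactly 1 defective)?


Hypergeometric: C(5,1)×C(38,5)/C(43,6)
= 5×501942/6096454 = 9435/22919

P(X=1) = 9435/22919 ≈ 41.17%


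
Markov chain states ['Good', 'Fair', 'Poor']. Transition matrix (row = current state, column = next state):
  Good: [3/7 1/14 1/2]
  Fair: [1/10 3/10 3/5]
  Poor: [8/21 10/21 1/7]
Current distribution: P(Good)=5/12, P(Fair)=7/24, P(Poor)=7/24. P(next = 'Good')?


P(next=Good) = Σᵢ P(now=i)×P(i→Good)
= 5/12×3/7 + 7/24×1/10 + 7/24×8/21
= 5/28 + 7/240 + 1/9 = 1607/5040

P = 1607/5040 ≈ 0.3188


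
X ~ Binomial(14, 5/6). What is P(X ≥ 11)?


P(X ≥ 11) = Σ P(X=i) for i=11..14
P(X=11) = 4443359375/19591041024
P(X=12) = 22216796875/78364164096
P(X=13) = 8544921875/39182082048
P(X=14) = 6103515625/78364164096
Sum = 31591796875/39182082048

P(X ≥ 11) = 31591796875/39182082048 ≈ 80.63%


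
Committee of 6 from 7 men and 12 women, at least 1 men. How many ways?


Count by #men:
  1M,5W: C(7,1)×C(12,5)=5544
  2M,4W: C(7,2)×C(12,4)=10395
  3M,3W: C(7,3)×C(12,3)=7700
  4M,2W: C(7,4)×C(12,2)=2310
  5M,1W: C(7,5)×C(12,1)=252
  6M,0W: C(7,6)×C(12,0)=7
Total = 26208

26208


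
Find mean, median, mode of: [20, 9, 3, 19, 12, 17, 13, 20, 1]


Sorted: [1, 3, 9, 12, 13, 17, 19, 20, 20]
Mean = 114/9 = 38/3
Median = 13
Freq: {20: 2, 9: 1, 3: 1, 19: 1, 12: 1, 17: 1, 13: 1, 1: 1}
Mode: [20]

Mean=38/3, Median=13, Mode=20


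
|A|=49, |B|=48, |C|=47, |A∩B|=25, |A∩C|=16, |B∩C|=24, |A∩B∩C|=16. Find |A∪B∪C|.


|A∪B∪C| = 49+48+47-25-16-24+16 = 95

|A∪B∪C| = 95


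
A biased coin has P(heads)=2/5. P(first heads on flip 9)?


Geometric: P(X=9) = (1-p)^(k-1)×p = (3/5)^8×2/5 = 13122/1953125

P(X=9) = 13122/1953125 ≈ 0.67%


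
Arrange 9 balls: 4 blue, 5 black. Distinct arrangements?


9!/(4!×5!) = 126

126


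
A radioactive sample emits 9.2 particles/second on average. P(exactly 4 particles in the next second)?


Poisson(λ=9.2): P(X=4) = e^(-λ)×λ^k/k!
= e^(-9.2) × 9.2^4 / 4!
≈ 0.0001010394018 × 7163.9296 / 24 ≈ 0.030160

P(X=4) ≈ 0.030160 ≈ 3.02%


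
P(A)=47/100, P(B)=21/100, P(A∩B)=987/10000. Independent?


P(A)×P(B) = 987/10000
P(A∩B) = 987/10000
Equal ✓ → Independent

Yes, independent


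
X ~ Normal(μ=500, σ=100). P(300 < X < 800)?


z₁=(300-500)/100=-2.0, z₂=(800-500)/100=3.0
P = Φ(3.0) - Φ(-2.0) = 0.998650 - 0.022750 = 0.975900 ≈ 0.9759

P(300 < X < 800) ≈ 0.9759


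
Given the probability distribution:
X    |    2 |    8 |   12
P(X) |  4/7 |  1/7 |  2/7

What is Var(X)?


E[X] = 40/7
E[X²] = 368/7
Var(X) = E[X²] - (E[X])² = 368/7 - 1600/49 = 976/49

Var(X) = 976/49 ≈ 19.9184


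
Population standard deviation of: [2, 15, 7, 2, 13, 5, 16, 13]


Mean = 73/8
  (2-73/8)²=3249/64
  (15-73/8)²=2209/64
  (7-73/8)²=289/64
  (2-73/8)²=3249/64
  (13-73/8)²=961/64
  (5-73/8)²=1089/64
  (16-73/8)²=3025/64
  (13-73/8)²=961/64
Σ(x-μ)² = 1879/8
σ² = (1879/8)/8 = 1879/64

σ = √(1879/64) ≈ 5.4184


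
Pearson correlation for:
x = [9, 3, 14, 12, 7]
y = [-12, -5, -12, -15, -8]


n=5, Σx=45, Σy=-52, Σxy=-527, Σx²=479, Σy²=602
r = (5×(-527) - 45×(-52))/√((5×479 - 45²)(5×602 - (-52)²))
= -295/√(370×306) = -295/√113220 ≈ -295/336.4818 ≈ -0.8767

r ≈ -0.8767


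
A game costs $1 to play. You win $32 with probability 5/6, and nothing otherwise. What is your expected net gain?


E[gain] = (32-1)×5/6 + (-1)×1/6
= 155/6 - 1/6 = 77/3

Expected net gain = $77/3 ≈ $25.67


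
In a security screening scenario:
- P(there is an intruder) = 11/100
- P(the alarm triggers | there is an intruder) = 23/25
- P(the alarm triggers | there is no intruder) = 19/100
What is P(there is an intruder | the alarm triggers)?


Using Bayes' theorem:
P(A|B) = P(B|A)·P(A) / P(B)

P(the alarm triggers) = 23/25 × 11/100 + 19/100 × 89/100
= 253/2500 + 1691/10000 = 2703/10000

P(there is an intruder|the alarm triggers) = (253/2500) / (2703/10000) = 1012/2703

P(there is an intruder|the alarm triggers) = 1012/2703 ≈ 37.44%


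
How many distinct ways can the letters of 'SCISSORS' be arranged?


Letters: 8, freq: {'S': 4, 'C': 1, 'I': 1, 'O': 1, 'R': 1}
8!/(4!×1!×1!×1!×1!) = 40320/24 = 1680

1680


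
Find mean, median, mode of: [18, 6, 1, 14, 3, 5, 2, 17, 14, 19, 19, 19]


Sorted: [1, 2, 3, 5, 6, 14, 14, 17, 18, 19, 19, 19]
Mean = 137/12
Median = 14
Freq: {18: 1, 6: 1, 1: 1, 14: 2, 3: 1, 5: 1, 2: 1, 17: 1, 19: 3}
Mode: [19]

Mean=137/12, Median=14, Mode=19


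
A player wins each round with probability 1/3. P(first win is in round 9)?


Geometric: P(X=9) = (1-p)^(k-1)×p = (2/3)^8×1/3 = 256/19683

P(X=9) = 256/19683 ≈ 1.30%


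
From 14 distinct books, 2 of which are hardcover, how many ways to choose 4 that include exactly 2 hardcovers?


Choose 2 of the 2 hardcovers and 2 of the other 12 books:
C(2,2)×C(12,2) = 1×66 = 66

66


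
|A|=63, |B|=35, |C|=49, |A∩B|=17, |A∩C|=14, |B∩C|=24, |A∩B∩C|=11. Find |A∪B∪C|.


|A∪B∪C| = 63+35+49-17-14-24+11 = 103

|A∪B∪C| = 103


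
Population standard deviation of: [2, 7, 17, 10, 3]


Mean = 39/5
  (2-39/5)²=841/25
  (7-39/5)²=16/25
  (17-39/5)²=2116/25
  (10-39/5)²=121/25
  (3-39/5)²=576/25
Σ(x-μ)² = 734/5
σ² = (734/5)/5 = 734/25

σ = √(734/25) ≈ 5.4185


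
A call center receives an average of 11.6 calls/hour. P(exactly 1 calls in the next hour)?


Poisson(λ=11.6): P(X=1) = e^(-λ)×λ^k/k!
= e^(-11.6) × 11.6^1 / 1!
≈ 9.166087736e-06 × 11.6 / 1 ≈ 0.000106

P(X=1) ≈ 0.000106 ≈ 0.01%


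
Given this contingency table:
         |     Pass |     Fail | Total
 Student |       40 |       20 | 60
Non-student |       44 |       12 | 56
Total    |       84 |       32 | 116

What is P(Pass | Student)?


P(Pass | Student) = 40/(40+20) = 40/60 = 2/3

P(Pass|Student) = 2/3 ≈ 66.67%


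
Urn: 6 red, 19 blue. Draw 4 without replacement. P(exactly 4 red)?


Hypergeometric: C(6,4)×C(19,0)/C(25,4)
= 15×1/12650 = 3/2530

P(X=4) = 3/2530 ≈ 0.12%


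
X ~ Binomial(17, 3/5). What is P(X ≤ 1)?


P(X ≤ 1) = Σ P(X=i) for i=0..1
P(X=0) = 131072/762939453125
P(X=1) = 3342336/762939453125
Sum = 3473408/762939453125

P(X ≤ 1) = 3473408/762939453125 ≈ 0.00%


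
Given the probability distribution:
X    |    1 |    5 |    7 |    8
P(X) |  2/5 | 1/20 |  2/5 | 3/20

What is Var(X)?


E[X] = 93/20
E[X²] = 617/20
Var(X) = E[X²] - (E[X])² = 617/20 - 8649/400 = 3691/400

Var(X) = 3691/400 ≈ 9.2275


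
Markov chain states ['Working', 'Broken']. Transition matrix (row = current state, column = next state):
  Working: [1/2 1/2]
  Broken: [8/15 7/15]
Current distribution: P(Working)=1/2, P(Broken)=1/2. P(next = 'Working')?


P(next=Working) = Σᵢ P(now=i)×P(i→Working)
= 1/2×1/2 + 1/2×8/15
= 1/4 + 4/15 = 31/60

P = 31/60 ≈ 0.5167


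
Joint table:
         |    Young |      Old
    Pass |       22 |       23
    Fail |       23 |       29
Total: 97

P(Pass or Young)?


P(Pass∨Young) = P(Pass) + P(Young) - P(Pass∧Young)
= (45 + 45 - 22)/97 = 68/97

P = 68/97 ≈ 70.10%


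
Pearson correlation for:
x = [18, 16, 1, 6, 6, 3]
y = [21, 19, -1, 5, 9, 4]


n=6, Σx=50, Σy=57, Σxy=777, Σx²=662, Σy²=925
r = (6×777 - 50×57)/√((6×662 - 50²)(6×925 - 57²))
= 1812/√(1472×2301) = 1812/√3387072 ≈ 1812/1840.4000 ≈ 0.9846

r ≈ 0.9846


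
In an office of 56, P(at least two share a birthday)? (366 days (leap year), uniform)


P(all different) = Π(366-i)/366 for i=0..55
= 0.011818
P(match) = 1 - 0.011818 = 0.988182

P ≈ 0.9882 ≈ 98.82%


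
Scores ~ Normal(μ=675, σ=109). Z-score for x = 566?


z = (x - μ)/σ = (566 - 675)/109 = -1.0

z = -1.0


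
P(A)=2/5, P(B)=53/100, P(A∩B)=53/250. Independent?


P(A)×P(B) = 53/250
P(A∩B) = 53/250
Equal ✓ → Independent

Yes, independent


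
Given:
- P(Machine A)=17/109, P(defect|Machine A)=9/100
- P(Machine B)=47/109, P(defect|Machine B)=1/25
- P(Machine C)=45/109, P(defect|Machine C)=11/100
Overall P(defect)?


P(B) = Σ P(B|Aᵢ)×P(Aᵢ)
  9/100×17/109 = 153/10900
  1/25×47/109 = 47/2725
  11/100×45/109 = 99/2180
Sum = 209/2725

P(defect) = 209/2725 ≈ 7.67%


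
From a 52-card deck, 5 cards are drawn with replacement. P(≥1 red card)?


P(not a red card) = 26/52 = 1/2
P(none in 5 draws) = (1/2)^5 = 1/32
P(≥1 red card) = 1 - 1/32 = 31/32

P = 31/32 ≈ 96.88%


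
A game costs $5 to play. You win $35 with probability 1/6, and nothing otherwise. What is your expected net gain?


E[gain] = (35-5)×1/6 + (-5)×5/6
= 5 - 25/6 = 5/6

Expected net gain = $5/6 ≈ $0.83


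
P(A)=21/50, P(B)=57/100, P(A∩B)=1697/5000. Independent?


P(A)×P(B) = 1197/5000
P(A∩B) = 1697/5000
Not equal → NOT independent

No, not independent


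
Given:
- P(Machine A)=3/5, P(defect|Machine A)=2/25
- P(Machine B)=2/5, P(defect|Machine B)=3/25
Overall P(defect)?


P(B) = Σ P(B|Aᵢ)×P(Aᵢ)
  2/25×3/5 = 6/125
  3/25×2/5 = 6/125
Sum = 12/125

P(defect) = 12/125 ≈ 9.60%


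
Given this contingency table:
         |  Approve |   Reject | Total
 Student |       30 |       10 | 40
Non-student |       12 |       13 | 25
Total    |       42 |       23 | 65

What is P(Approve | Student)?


P(Approve | Student) = 30/(30+10) = 30/40 = 3/4

P(Approve|Student) = 3/4 ≈ 75.00%


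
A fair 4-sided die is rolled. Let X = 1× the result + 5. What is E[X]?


E[die] = (1+4)/2 = 5/2
E[X] = 1×5/2 + 5 = 15/2

E[X] = 15/2


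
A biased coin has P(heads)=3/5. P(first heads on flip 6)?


Geometric: P(X=6) = (1-p)^(k-1)×p = (2/5)^5×3/5 = 96/15625

P(X=6) = 96/15625 ≈ 0.61%


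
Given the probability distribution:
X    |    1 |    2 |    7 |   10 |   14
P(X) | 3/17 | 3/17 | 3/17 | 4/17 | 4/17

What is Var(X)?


E[X] = 126/17
E[X²] = 1346/17
Var(X) = E[X²] - (E[X])² = 1346/17 - 15876/289 = 7006/289

Var(X) = 7006/289 ≈ 24.2422


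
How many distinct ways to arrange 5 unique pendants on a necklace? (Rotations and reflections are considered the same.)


Free circular arrangements: rotations and reflections both identified.
(n-1)!/2 = 4!/2 = 24/2 = 12

12


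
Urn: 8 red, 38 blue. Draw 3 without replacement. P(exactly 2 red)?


Hypergeometric: C(8,2)×C(38,1)/C(46,3)
= 28×38/15180 = 266/3795

P(X=2) = 266/3795 ≈ 7.01%


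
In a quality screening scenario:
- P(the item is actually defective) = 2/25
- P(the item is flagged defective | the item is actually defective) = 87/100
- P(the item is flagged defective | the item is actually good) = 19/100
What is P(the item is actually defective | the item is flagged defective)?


Using Bayes' theorem:
P(A|B) = P(B|A)·P(A) / P(B)

P(the item is flagged defective) = 87/100 × 2/25 + 19/100 × 23/25
= 87/1250 + 437/2500 = 611/2500

P(the item is actually defective|the item is flagged defective) = (87/1250) / (611/2500) = 174/611

P(the item is actually defective|the item is flagged defective) = 174/611 ≈ 28.48%


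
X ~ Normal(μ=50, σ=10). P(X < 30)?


z = (30-50)/10 = -2.0
P(Z < -2.0) = 0.0228

P(X < 30) ≈ 0.0228


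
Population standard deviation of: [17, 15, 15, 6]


Mean = 53/4
  (17-53/4)²=225/16
  (15-53/4)²=49/16
  (15-53/4)²=49/16
  (6-53/4)²=841/16
Σ(x-μ)² = 291/4
σ² = (291/4)/4 = 291/16

σ = √(291/16) ≈ 4.2647


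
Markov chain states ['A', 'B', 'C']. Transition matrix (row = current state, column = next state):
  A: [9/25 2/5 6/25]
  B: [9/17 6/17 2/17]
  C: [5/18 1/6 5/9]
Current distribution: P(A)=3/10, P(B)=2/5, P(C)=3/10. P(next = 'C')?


P(next=C) = Σᵢ P(now=i)×P(i→C)
= 3/10×6/25 + 2/5×2/17 + 3/10×5/9
= 9/125 + 4/85 + 1/6 = 3643/12750

P = 3643/12750 ≈ 0.2857


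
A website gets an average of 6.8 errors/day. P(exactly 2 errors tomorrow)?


Poisson(λ=6.8): P(X=2) = e^(-λ)×λ^k/k!
= e^(-6.8) × 6.8^2 / 2!
≈ 0.001113775148 × 46.24 / 2 ≈ 0.025750

P(X=2) ≈ 0.025750 ≈ 2.58%


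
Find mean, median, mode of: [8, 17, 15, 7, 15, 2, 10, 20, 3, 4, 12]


Sorted: [2, 3, 4, 7, 8, 10, 12, 15, 15, 17, 20]
Mean = 113/11
Median = 10
Freq: {8: 1, 17: 1, 15: 2, 7: 1, 2: 1, 10: 1, 20: 1, 3: 1, 4: 1, 12: 1}
Mode: [15]

Mean=113/11, Median=10, Mode=15


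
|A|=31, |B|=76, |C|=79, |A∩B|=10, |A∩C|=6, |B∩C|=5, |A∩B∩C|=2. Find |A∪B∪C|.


|A∪B∪C| = 31+76+79-10-6-5+2 = 167

|A∪B∪C| = 167


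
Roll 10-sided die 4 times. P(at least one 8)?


P(no 8)^4 = (9/10)^4 = 6561/10000
P(≥1) = 1 - 6561/10000 = 3439/10000

P = 3439/10000 ≈ 34.39%


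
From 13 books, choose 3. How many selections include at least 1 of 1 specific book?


Complement: C(13,3) - C(12,3) = 286 - 220 = 66

66


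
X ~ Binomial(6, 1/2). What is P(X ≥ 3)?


P(X ≥ 3) = Σ P(X=i) for i=3..6
P(X=3) = 5/16
P(X=4) = 15/64
P(X=5) = 3/32
P(X=6) = 1/64
Sum = 21/32

P(X ≥ 3) = 21/32 ≈ 65.62%


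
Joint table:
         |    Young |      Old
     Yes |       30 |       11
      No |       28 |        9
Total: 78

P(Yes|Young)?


P(Yes|Young) = 30/(30+28) = 30/58 = 15/29

P = 15/29 ≈ 51.72%


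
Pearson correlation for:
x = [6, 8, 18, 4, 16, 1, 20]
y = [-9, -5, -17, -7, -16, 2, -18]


n=7, Σx=73, Σy=-70, Σxy=-1042, Σx²=1097, Σy²=1028
r = (7×(-1042) - 73×(-70))/√((7×1097 - 73²)(7×1028 - (-70)²))
= -2184/√(2350×2296) = -2184/√5395600 ≈ -2184/2322.8431 ≈ -0.9402

r ≈ -0.9402


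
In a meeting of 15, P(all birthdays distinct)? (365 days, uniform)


P(all different) = Π(365-i)/365 for i=0..14
= (365/365)×(364/365)×...×(351/365)
= 0.747099

P ≈ 0.7471 ≈ 74.71%


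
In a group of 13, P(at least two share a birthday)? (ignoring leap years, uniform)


P(all different) = Π(365-i)/365 for i=0..12
= 0.805590
P(match) = 1 - 0.805590 = 0.194410

P ≈ 0.1944 ≈ 19.44%


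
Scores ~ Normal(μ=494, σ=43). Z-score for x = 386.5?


z = (x - μ)/σ = (386.5 - 494)/43 = -2.5

z = -2.5


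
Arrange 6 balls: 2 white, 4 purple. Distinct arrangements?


6!/(2!×4!) = 15

15


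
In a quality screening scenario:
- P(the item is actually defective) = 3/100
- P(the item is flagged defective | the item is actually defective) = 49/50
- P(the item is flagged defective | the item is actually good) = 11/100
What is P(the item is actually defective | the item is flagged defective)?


Using Bayes' theorem:
P(A|B) = P(B|A)·P(A) / P(B)

P(the item is flagged defective) = 49/50 × 3/100 + 11/100 × 97/100
= 147/5000 + 1067/10000 = 1361/10000

P(the item is actually defective|the item is flagged defective) = (147/5000) / (1361/10000) = 294/1361

P(the item is actually defective|the item is flagged defective) = 294/1361 ≈ 21.60%


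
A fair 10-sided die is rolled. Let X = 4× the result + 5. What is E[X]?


E[die] = (1+10)/2 = 11/2
E[X] = 4×11/2 + 5 = 27

E[X] = 27


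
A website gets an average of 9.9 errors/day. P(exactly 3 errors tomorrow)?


Poisson(λ=9.9): P(X=3) = e^(-λ)×λ^k/k!
= e^(-9.9) × 9.9^3 / 3!
≈ 5.017468206e-05 × 970.299 / 6 ≈ 0.008114

P(X=3) ≈ 0.008114 ≈ 0.81%


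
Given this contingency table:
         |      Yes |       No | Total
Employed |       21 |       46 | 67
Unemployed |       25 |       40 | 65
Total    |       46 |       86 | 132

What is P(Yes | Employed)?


P(Yes | Employed) = 21/(21+46) = 21/67

P(Yes|Employed) = 21/67 ≈ 31.34%


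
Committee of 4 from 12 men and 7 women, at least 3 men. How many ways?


Count by #men:
  3M,1W: C(12,3)×C(7,1)=1540
  4M,0W: C(12,4)×C(7,0)=495
Total = 2035

2035


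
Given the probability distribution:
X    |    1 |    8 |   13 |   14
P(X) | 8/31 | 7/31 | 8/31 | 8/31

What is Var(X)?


E[X] = 280/31
E[X²] = 3376/31
Var(X) = E[X²] - (E[X])² = 3376/31 - 78400/961 = 26256/961

Var(X) = 26256/961 ≈ 27.3215


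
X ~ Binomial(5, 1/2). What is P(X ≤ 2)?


P(X ≤ 2) = Σ P(X=i) for i=0..2
P(X=0) = 1/32
P(X=1) = 5/32
P(X=2) = 5/16
Sum = 1/2

P(X ≤ 2) = 1/2 ≈ 50.00%


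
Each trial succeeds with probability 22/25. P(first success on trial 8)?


Geometric: P(X=8) = (1-p)^(k-1)×p = (3/25)^7×22/25 = 48114/152587890625

P(X=8) = 48114/152587890625 ≈ 0.00%


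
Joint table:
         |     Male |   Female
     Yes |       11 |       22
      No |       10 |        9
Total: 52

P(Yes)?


P(Yes) = (11+22)/52 = 33/52

P(Yes) = 33/52 ≈ 63.46%


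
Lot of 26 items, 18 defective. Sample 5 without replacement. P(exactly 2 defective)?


Hypergeometric: C(18,2)×C(8,3)/C(26,5)
= 153×56/65780 = 2142/16445

P(X=2) = 2142/16445 ≈ 13.03%


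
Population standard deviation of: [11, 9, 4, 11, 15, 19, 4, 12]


Mean = 85/8
  (11-85/8)²=9/64
  (9-85/8)²=169/64
  (4-85/8)²=2809/64
  (11-85/8)²=9/64
  (15-85/8)²=1225/64
  (19-85/8)²=4489/64
  (4-85/8)²=2809/64
  (12-85/8)²=121/64
Σ(x-μ)² = 1455/8
σ² = (1455/8)/8 = 1455/64

σ = √(1455/64) ≈ 4.7681


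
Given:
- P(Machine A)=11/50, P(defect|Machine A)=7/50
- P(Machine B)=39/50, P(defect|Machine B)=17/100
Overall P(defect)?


P(B) = Σ P(B|Aᵢ)×P(Aᵢ)
  7/50×11/50 = 77/2500
  17/100×39/50 = 663/5000
Sum = 817/5000

P(defect) = 817/5000 ≈ 16.34%


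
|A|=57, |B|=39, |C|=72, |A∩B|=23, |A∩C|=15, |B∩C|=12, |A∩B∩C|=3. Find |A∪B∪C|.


|A∪B∪C| = 57+39+72-23-15-12+3 = 121

|A∪B∪C| = 121


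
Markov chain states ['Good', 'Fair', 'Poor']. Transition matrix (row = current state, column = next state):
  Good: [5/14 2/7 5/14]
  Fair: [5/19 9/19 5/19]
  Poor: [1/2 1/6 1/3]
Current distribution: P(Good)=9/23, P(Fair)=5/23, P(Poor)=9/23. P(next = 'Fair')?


P(next=Fair) = Σᵢ P(now=i)×P(i→Fair)
= 9/23×2/7 + 5/23×9/19 + 9/23×1/6
= 18/161 + 45/437 + 3/46 = 1713/6118

P = 1713/6118 ≈ 0.2800


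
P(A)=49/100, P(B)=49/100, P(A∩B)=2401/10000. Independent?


P(A)×P(B) = 2401/10000
P(A∩B) = 2401/10000
Equal ✓ → Independent

Yes, independent


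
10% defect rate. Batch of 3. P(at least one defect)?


P(all good) = (9/10)^3 = 729/1000
P(≥1 defect) = 271/1000

P = 271/1000 ≈ 27.10%


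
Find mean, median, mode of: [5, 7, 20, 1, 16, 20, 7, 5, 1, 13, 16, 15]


Sorted: [1, 1, 5, 5, 7, 7, 13, 15, 16, 16, 20, 20]
Mean = 126/12 = 21/2
Median = 10
Freq: {5: 2, 7: 2, 20: 2, 1: 2, 16: 2, 13: 1, 15: 1}
Mode: [1, 5, 7, 16, 20]

Mean=21/2, Median=10, Mode=[1, 5, 7, 16, 20]


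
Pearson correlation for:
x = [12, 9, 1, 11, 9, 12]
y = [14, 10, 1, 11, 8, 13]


n=6, Σx=54, Σy=57, Σxy=608, Σx²=572, Σy²=651
r = (6×608 - 54×57)/√((6×572 - 54²)(6×651 - 57²))
= 570/√(516×657) = 570/√339012 ≈ 570/582.2474 ≈ 0.9790

r ≈ 0.9790


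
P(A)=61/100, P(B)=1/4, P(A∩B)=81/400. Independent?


P(A)×P(B) = 61/400
P(A∩B) = 81/400
Not equal → NOT independent

No, not independent


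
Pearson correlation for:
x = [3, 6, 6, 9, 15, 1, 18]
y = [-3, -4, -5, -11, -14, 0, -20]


n=7, Σx=58, Σy=-57, Σxy=-732, Σx²=712, Σy²=767
r = (7×(-732) - 58×(-57))/√((7×712 - 58²)(7×767 - (-57)²))
= -1818/√(1620×2120) = -1818/√3434400 ≈ -1818/1853.2134 ≈ -0.9810

r ≈ -0.9810


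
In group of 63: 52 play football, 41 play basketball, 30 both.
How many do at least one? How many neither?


|A∪B| = 52+41-30 = 63
Neither = 63-63 = 0

At least one: 63; Neither: 0


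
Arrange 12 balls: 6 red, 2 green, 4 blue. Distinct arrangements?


12!/(6!×2!×4!) = 13860

13860


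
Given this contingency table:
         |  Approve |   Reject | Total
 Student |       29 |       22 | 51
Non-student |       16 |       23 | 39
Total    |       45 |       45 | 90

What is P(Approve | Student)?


P(Approve | Student) = 29/(29+22) = 29/51

P(Approve|Student) = 29/51 ≈ 56.86%


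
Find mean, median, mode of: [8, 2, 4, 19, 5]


Sorted: [2, 4, 5, 8, 19]
Mean = 38/5
Median = 5
Freq: {8: 1, 2: 1, 4: 1, 19: 1, 5: 1}
Mode: No mode

Mean=38/5, Median=5, Mode=No mode


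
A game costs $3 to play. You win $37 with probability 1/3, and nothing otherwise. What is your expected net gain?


E[gain] = (37-3)×1/3 + (-3)×2/3
= 34/3 - 2 = 28/3

Expected net gain = $28/3 ≈ $9.33


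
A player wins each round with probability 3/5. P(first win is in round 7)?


Geometric: P(X=7) = (1-p)^(k-1)×p = (2/5)^6×3/5 = 192/78125

P(X=7) = 192/78125 ≈ 0.25%


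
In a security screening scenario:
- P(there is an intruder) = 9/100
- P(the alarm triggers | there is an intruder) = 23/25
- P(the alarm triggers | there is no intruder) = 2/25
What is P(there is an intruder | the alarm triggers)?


Using Bayes' theorem:
P(A|B) = P(B|A)·P(A) / P(B)

P(the alarm triggers) = 23/25 × 9/100 + 2/25 × 91/100
= 207/2500 + 91/1250 = 389/2500

P(there is an intruder|the alarm triggers) = (207/2500) / (389/2500) = 207/389

P(there is an intruder|the alarm triggers) = 207/389 ≈ 53.21%


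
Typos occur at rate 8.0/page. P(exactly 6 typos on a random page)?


Poisson(λ=8.0): P(X=6) = e^(-λ)×λ^k/k!
= e^(-8.0) × 8.0^6 / 6!
≈ 0.0003354626279 × 262144 / 720 ≈ 0.122138

P(X=6) ≈ 0.122138 ≈ 12.21%


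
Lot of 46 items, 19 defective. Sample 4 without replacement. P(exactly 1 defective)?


Hypergeometric: C(19,1)×C(27,3)/C(46,4)
= 19×2925/163185 = 3705/10879

P(X=1) = 3705/10879 ≈ 34.06%


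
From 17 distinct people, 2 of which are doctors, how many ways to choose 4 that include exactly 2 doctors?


Choose 2 of the 2 doctors and 2 of the other 15 people:
C(2,2)×C(15,2) = 1×105 = 105

105


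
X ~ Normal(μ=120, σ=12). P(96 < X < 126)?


z₁=(96-120)/12=-2.0, z₂=(126-120)/12=0.5
P = Φ(0.5) - Φ(-2.0) = 0.691462 - 0.022750 = 0.668712 ≈ 0.6687

P(96 < X < 126) ≈ 0.6687


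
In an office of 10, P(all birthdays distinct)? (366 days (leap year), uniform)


P(all different) = Π(366-i)/366 for i=0..9
= (366/366)×(365/366)×...×(357/366)
= 0.883355

P ≈ 0.8834 ≈ 88.34%


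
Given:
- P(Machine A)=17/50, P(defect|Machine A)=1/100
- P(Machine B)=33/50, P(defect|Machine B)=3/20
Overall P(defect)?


P(B) = Σ P(B|Aᵢ)×P(Aᵢ)
  1/100×17/50 = 17/5000
  3/20×33/50 = 99/1000
Sum = 64/625

P(defect) = 64/625 ≈ 10.24%


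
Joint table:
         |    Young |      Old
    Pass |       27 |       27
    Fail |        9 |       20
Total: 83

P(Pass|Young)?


P(Pass|Young) = 27/(27+9) = 27/36 = 3/4

P = 3/4 ≈ 75.00%
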